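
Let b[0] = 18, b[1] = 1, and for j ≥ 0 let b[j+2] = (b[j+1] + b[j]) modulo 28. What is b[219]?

8

Listing terms: b[0] = 18,  b[1] = 1,  b[2] = 19,  b[3] = 20,  b[4] = 11,  b[5] = 3,  b[6] = 14,  b[7] = 17,  b[8] = 3,  b[9] = 20,  b[10] = 23,  b[11] = 15,  b[12] = 10,  b[13] = 25,  b[14] = 7,  b[15] = 4,  b[16] = 11,  b[17] = 15,  b[18] = 26,  b[19] = 13,  b[20] = 11,  b[21] = 24,  b[22] = 7,  b[23] = 3,  b[24] = 10,  b[25] = 13,  b[26] = 23,  b[27] = 8,  b[28] = 3,  b[29] = 11,  b[30] = 14,  b[31] = 25,  b[32] = 11,  b[33] = 8,  b[34] = 19,  b[35] = 27,  b[36] = 18,  b[37] = 17,  b[38] = 7,  b[39] = 24,  b[40] = 3,  b[41] = 27,  b[42] = 2,  b[43] = 1,  b[44] = 3,  b[45] = 4,  b[46] = 7,  b[47] = 11,  b[48] = 18,  b[49] = 1.
The sequence repeats with period 48.
So b[219] = b[0 + ((219-0) mod 48)] = b[27] = 8.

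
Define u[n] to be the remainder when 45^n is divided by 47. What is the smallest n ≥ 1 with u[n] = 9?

We have u[0] = 1; u[1] = 45; u[2] = 4; u[3] = 39; u[4] = 16; u[5] = 15; u[6] = 17; u[7] = 13; u[8] = 21; u[9] = 5; u[10] = 37; u[11] = 20; u[12] = 7; u[13] = 33; u[14] = 28; u[15] = 38; u[16] = 18; u[17] = 11; u[18] = 25; u[19] = 44; u[20] = 6; u[21] = 35; u[22] = 24; u[23] = 46; u[24] = 2; u[25] = 43; u[26] = 8; u[27] = 31; u[28] = 32; u[29] = 30; u[30] = 34; u[31] = 26; u[32] = 42; u[33] = 10; u[34] = 27; u[35] = 40; u[36] = 14; u[37] = 19; u[38] = 9; u[39] = 29; u[40] = 36; u[41] = 22; u[42] = 3; u[43] = 41; u[44] = 12; u[45] = 23; u[46] = 1.
Since u[46] = u[0] = 1, the sequence is periodic with period 46.
The value 9 first appears (with n ≥ 1) at u[38].

38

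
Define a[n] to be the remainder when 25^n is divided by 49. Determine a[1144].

We have a[0] = 1, a[1] = 25, a[2] = 37, a[3] = 43, a[4] = 46, a[5] = 23, a[6] = 36, a[7] = 18, a[8] = 9, a[9] = 29, a[10] = 39, a[11] = 44, a[12] = 22, a[13] = 11, a[14] = 30, a[15] = 15, a[16] = 32, a[17] = 16, a[18] = 8, a[19] = 4, a[20] = 2, a[21] = 1.
The sequence repeats with period 21.
(1144 - 0) mod 21 = 10, so a[1144] = a[10] = 39.

39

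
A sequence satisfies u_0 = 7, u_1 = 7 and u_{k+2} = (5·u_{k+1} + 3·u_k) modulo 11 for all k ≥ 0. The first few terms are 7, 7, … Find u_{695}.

6

We have u_0 = 7,  u_1 = 7,  u_2 = 1,  u_3 = 4,  u_4 = 1,  u_5 = 6,  u_6 = 0,  u_7 = 7,  u_8 = 2,  u_9 = 9,  u_{10} = 7,  u_{11} = 7.
The sequence repeats with period 10.
So u_{695} = u_{0 + ((695-0) mod 10)} = u_5 = 6.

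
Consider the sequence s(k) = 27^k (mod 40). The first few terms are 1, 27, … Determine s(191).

3

Listing terms: s(0) = 1; s(1) = 27; s(2) = 9; s(3) = 3; s(4) = 1.
Since s(4) = s(0) = 1, the sequence is periodic with period 4.
(191 - 0) mod 4 = 3, so s(191) = s(3) = 3.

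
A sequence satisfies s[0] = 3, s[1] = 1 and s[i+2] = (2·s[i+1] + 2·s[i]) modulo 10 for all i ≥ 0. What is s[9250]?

6

Computing terms: s[0] = 3,  s[1] = 1,  s[2] = 8,  s[3] = 8,  s[4] = 2,  s[5] = 0,  s[6] = 4,  s[7] = 8,  s[8] = 4,  s[9] = 4,  s[10] = 6,  s[11] = 0,  s[12] = 2,  s[13] = 4,  s[14] = 2,  s[15] = 2,  s[16] = 8,  s[17] = 0,  s[18] = 6,  s[19] = 2,  s[20] = 6,  s[21] = 6,  s[22] = 4,  s[23] = 0,  s[24] = 8,  s[25] = 6,  s[26] = 8,  s[27] = 8.
Since (s[26], s[27]) = (s[2], s[3]) = (8, 8) (two consecutive terms determine the rest), the sequence is eventually periodic: after a pre-period of length 2 it cycles with period 24.
For i ≥ 2, s[i] depends only on (i - 2) mod 24. (9250 - 2) mod 24 = 8, so s[9250] = s[10] = 6.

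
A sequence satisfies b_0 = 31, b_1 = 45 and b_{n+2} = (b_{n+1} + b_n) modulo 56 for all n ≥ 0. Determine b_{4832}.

Computing terms: b_0 = 31, b_1 = 45, b_2 = 20, b_3 = 9, b_4 = 29, b_5 = 38, b_6 = 11, b_7 = 49, b_8 = 4, b_9 = 53, b_{10} = 1, b_{11} = 54, b_{12} = 55, b_{13} = 53, b_{14} = 52, b_{15} = 49, b_{16} = 45, b_{17} = 38, b_{18} = 27, b_{19} = 9, b_{20} = 36, b_{21} = 45, b_{22} = 25, b_{23} = 14, b_{24} = 39, b_{25} = 53, b_{26} = 36, b_{27} = 33, b_{28} = 13, b_{29} = 46, b_{30} = 3, b_{31} = 49, b_{32} = 52, b_{33} = 45, b_{34} = 41, b_{35} = 30, b_{36} = 15, b_{37} = 45, b_{38} = 4, b_{39} = 49, b_{40} = 53, b_{41} = 46, b_{42} = 43, b_{43} = 33, b_{44} = 20, b_{45} = 53, b_{46} = 17, b_{47} = 14, b_{48} = 31, b_{49} = 45.
The sequence repeats with period 48.
So b_{4832} = b_{0 + ((4832-0) mod 48)} = b_{32} = 52.

52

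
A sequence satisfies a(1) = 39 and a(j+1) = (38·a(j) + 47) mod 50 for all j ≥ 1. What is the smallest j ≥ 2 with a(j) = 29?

Listing terms: a(1) = 39, a(2) = 29, a(3) = 49, a(4) = 9, a(5) = 39.
The sequence repeats with period 4.
The value 29 first appears (with j ≥ 2) at a(2).

2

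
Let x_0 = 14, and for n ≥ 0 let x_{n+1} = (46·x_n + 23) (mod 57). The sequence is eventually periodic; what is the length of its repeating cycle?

6

Computing terms: x_0 = 14; x_1 = 40; x_2 = 39; x_3 = 50; x_4 = 43; x_5 = 6; x_6 = 14.
The sequence repeats with period 6.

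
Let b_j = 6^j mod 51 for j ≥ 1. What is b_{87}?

Computing terms: b_1 = 6, b_2 = 36, b_3 = 12, b_4 = 21, b_5 = 24, b_6 = 42, b_7 = 48, b_8 = 33, b_9 = 45, b_{10} = 15, b_{11} = 39, b_{12} = 30, b_{13} = 27, b_{14} = 9, b_{15} = 3, b_{16} = 18, b_{17} = 6.
The sequence repeats with period 16.
So b_{87} = b_{1 + ((87-1) mod 16)} = b_7 = 48.

48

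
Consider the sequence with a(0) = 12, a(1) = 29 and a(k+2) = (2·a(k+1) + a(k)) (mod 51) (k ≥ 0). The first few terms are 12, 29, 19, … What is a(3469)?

Computing terms: a(0) = 12; a(1) = 29; a(2) = 19; a(3) = 16; a(4) = 0; a(5) = 16; a(6) = 32; a(7) = 29; a(8) = 39; a(9) = 5; a(10) = 49; a(11) = 1; a(12) = 0; a(13) = 1; a(14) = 2; a(15) = 5; a(16) = 12; a(17) = 29.
Since (a(16), a(17)) = (a(0), a(1)) = (12, 29) (two consecutive terms determine the rest), the sequence is periodic with period 16.
(3469 - 0) mod 16 = 13, so a(3469) = a(13) = 1.

1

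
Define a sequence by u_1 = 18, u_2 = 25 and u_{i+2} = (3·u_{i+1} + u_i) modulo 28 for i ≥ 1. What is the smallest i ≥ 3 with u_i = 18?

37

Computing terms: u_1 = 18,  u_2 = 25,  u_3 = 9,  u_4 = 24,  u_5 = 25,  u_6 = 15,  u_7 = 14,  u_8 = 1,  u_9 = 17,  u_{10} = 24,  u_{11} = 5,  u_{12} = 11,  u_{13} = 10,  u_{14} = 13,  u_{15} = 21,  u_{16} = 20,  u_{17} = 25,  u_{18} = 11,  u_{19} = 2,  u_{20} = 17,  u_{21} = 25,  u_{22} = 8,  u_{23} = 21,  u_{24} = 15,  u_{25} = 10,  u_{26} = 17,  u_{27} = 5,  u_{28} = 4,  u_{29} = 17,  u_{30} = 27,  u_{31} = 14,  u_{32} = 13,  u_{33} = 25,  u_{34} = 4,  u_{35} = 9,  u_{36} = 3,  u_{37} = 18,  u_{38} = 1,  u_{39} = 21,  u_{40} = 8,  u_{41} = 17,  u_{42} = 3,  u_{43} = 26,  u_{44} = 25,  u_{45} = 17,  u_{46} = 20,  u_{47} = 21,  u_{48} = 27,  u_{49} = 18,  u_{50} = 25.
The sequence repeats with period 48.
The value 18 first appears (with i ≥ 3) at u_{37}.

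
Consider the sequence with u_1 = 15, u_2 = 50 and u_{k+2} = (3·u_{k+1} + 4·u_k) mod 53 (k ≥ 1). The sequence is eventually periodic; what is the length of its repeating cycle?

26

Computing terms: u_1 = 15; u_2 = 50; u_3 = 51; u_4 = 35; u_5 = 44; u_6 = 7; u_7 = 38; u_8 = 36; u_9 = 48; u_{10} = 23; u_{11} = 49; u_{12} = 27; u_{13} = 12; u_{14} = 38; u_{15} = 3; u_{16} = 2; u_{17} = 18; u_{18} = 9; u_{19} = 46; u_{20} = 15; u_{21} = 17; u_{22} = 5; u_{23} = 30; u_{24} = 4; u_{25} = 26; u_{26} = 41; u_{27} = 15; u_{28} = 50.
The sequence repeats with period 26.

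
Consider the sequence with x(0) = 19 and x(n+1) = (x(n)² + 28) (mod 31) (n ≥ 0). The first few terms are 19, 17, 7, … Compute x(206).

Listing terms: x(0) = 19,  x(1) = 17,  x(2) = 7,  x(3) = 15,  x(4) = 5,  x(5) = 22,  x(6) = 16,  x(7) = 5.
Since x(7) = x(4) = 5, the sequence is eventually periodic: after a pre-period of length 4 it cycles with period 3.
For n ≥ 4, x(n) depends only on (n - 4) mod 3. (206 - 4) mod 3 = 1, so x(206) = x(5) = 22.

22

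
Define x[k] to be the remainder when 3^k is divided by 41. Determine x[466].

9

Computing terms: x[0] = 1; x[1] = 3; x[2] = 9; x[3] = 27; x[4] = 40; x[5] = 38; x[6] = 32; x[7] = 14; x[8] = 1.
The sequence repeats with period 8.
So x[466] = x[0 + ((466-0) mod 8)] = x[2] = 9.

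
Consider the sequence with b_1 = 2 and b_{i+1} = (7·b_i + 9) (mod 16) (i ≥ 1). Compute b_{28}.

15

b_1 = 2, b_2 = 7, b_3 = 10, b_4 = 15, b_5 = 2.
Since b_5 = b_1 = 2, the sequence is periodic with period 4.
So b_{28} = b_{1 + ((28-1) mod 4)} = b_4 = 15.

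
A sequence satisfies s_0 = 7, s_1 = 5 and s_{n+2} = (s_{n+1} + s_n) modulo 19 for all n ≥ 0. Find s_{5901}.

We have s_0 = 7,  s_1 = 5,  s_2 = 12,  s_3 = 17,  s_4 = 10,  s_5 = 8,  s_6 = 18,  s_7 = 7,  s_8 = 6,  s_9 = 13,  s_{10} = 0,  s_{11} = 13,  s_{12} = 13,  s_{13} = 7,  s_{14} = 1,  s_{15} = 8,  s_{16} = 9,  s_{17} = 17,  s_{18} = 7,  s_{19} = 5.
The sequence repeats with period 18.
So s_{5901} = s_{0 + ((5901-0) mod 18)} = s_{15} = 8.

8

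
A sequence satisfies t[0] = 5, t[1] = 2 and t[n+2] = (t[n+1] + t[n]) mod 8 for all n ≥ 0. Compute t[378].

1

t[0] = 5, t[1] = 2, t[2] = 7, t[3] = 1, t[4] = 0, t[5] = 1, t[6] = 1, t[7] = 2, t[8] = 3, t[9] = 5, t[10] = 0, t[11] = 5, t[12] = 5, t[13] = 2.
The sequence repeats with period 12.
So t[378] = t[0 + ((378-0) mod 12)] = t[6] = 1.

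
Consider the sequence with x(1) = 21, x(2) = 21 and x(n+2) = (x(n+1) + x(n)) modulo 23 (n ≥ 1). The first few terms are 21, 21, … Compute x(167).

2

We have x(1) = 21,  x(2) = 21,  x(3) = 19,  x(4) = 17,  x(5) = 13,  x(6) = 7,  x(7) = 20,  x(8) = 4,  x(9) = 1,  x(10) = 5,  x(11) = 6,  x(12) = 11,  x(13) = 17,  x(14) = 5,  x(15) = 22,  x(16) = 4,  x(17) = 3,  x(18) = 7,  x(19) = 10,  x(20) = 17,  x(21) = 4,  x(22) = 21,  x(23) = 2,  x(24) = 0,  x(25) = 2,  x(26) = 2,  x(27) = 4,  x(28) = 6,  x(29) = 10,  x(30) = 16,  x(31) = 3,  x(32) = 19,  x(33) = 22,  x(34) = 18,  x(35) = 17,  x(36) = 12,  x(37) = 6,  x(38) = 18,  x(39) = 1,  x(40) = 19,  x(41) = 20,  x(42) = 16,  x(43) = 13,  x(44) = 6,  x(45) = 19,  x(46) = 2,  x(47) = 21,  x(48) = 0,  x(49) = 21,  x(50) = 21.
Since (x(49), x(50)) = (x(1), x(2)) = (21, 21) (two consecutive terms determine the rest), the sequence is periodic with period 48.
So x(167) = x(1 + ((167-1) mod 48)) = x(23) = 2.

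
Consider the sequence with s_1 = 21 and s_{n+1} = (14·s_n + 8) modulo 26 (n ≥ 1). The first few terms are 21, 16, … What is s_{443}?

8

We have s_1 = 21,  s_2 = 16,  s_3 = 24,  s_4 = 6,  s_5 = 14,  s_6 = 22,  s_7 = 4,  s_8 = 12,  s_9 = 20,  s_{10} = 2,  s_{11} = 10,  s_{12} = 18,  s_{13} = 0,  s_{14} = 8,  s_{15} = 16.
Since s_{15} = s_2 = 16, the sequence is eventually periodic: after a pre-period of length 1 it cycles with period 13.
For n ≥ 2, s_n depends only on (n - 2) mod 13. (443 - 2) mod 13 = 12, so s_{443} = s_{14} = 8.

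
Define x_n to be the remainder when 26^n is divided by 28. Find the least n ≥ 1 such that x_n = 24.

5

Listing terms: x_0 = 1, x_1 = 26, x_2 = 4, x_3 = 20, x_4 = 16, x_5 = 24, x_6 = 8, x_7 = 12, x_8 = 4.
Since x_8 = x_2 = 4, the sequence is eventually periodic: after a pre-period of length 2 it cycles with period 6.
The value 24 first appears (with n ≥ 1) at x_5.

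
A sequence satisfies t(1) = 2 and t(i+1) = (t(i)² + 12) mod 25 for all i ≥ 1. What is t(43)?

18

Computing terms: t(1) = 2; t(2) = 16; t(3) = 18; t(4) = 11; t(5) = 8; t(6) = 1; t(7) = 13; t(8) = 6; t(9) = 23; t(10) = 16.
Since t(10) = t(2) = 16, the sequence is eventually periodic: after a pre-period of length 1 it cycles with period 8.
For i ≥ 2, t(i) depends only on (i - 2) mod 8. (43 - 2) mod 8 = 1, so t(43) = t(3) = 18.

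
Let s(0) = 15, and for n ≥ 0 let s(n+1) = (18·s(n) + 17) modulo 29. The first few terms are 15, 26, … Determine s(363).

s(0) = 15; s(1) = 26; s(2) = 21; s(3) = 18; s(4) = 22; s(5) = 7; s(6) = 27; s(7) = 10; s(8) = 23; s(9) = 25; s(10) = 3; s(11) = 13; s(12) = 19; s(13) = 11; s(14) = 12; s(15) = 1; s(16) = 6; s(17) = 9; s(18) = 5; s(19) = 20; s(20) = 0; s(21) = 17; s(22) = 4; s(23) = 2; s(24) = 24; s(25) = 14; s(26) = 8; s(27) = 16; s(28) = 15.
Since s(28) = s(0) = 15, the sequence is periodic with period 28.
So s(363) = s(0 + ((363-0) mod 28)) = s(27) = 16.

16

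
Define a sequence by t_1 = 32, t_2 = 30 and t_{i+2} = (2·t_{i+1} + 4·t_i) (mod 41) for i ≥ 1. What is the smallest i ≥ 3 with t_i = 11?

22

t_1 = 32, t_2 = 30, t_3 = 24, t_4 = 4, t_5 = 22, t_6 = 19, t_7 = 3, t_8 = 0, t_9 = 12, t_{10} = 24, t_{11} = 14, t_{12} = 1, t_{13} = 17, t_{14} = 38, t_{15} = 21, t_{16} = 30, t_{17} = 21, t_{18} = 39, t_{19} = 39, t_{20} = 29, t_{21} = 9, t_{22} = 11, t_{23} = 17, t_{24} = 37, t_{25} = 19, t_{26} = 22, t_{27} = 38, t_{28} = 0, t_{29} = 29, t_{30} = 17, t_{31} = 27, t_{32} = 40, t_{33} = 24, t_{34} = 3, t_{35} = 20, t_{36} = 11, t_{37} = 20, t_{38} = 2, t_{39} = 2, t_{40} = 12, t_{41} = 32, t_{42} = 30.
Since (t_{41}, t_{42}) = (t_1, t_2) = (32, 30) (two consecutive terms determine the rest), the sequence is periodic with period 40.
The value 11 first appears (with i ≥ 3) at t_{22}.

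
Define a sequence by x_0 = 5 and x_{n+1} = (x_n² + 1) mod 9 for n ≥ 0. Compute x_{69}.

5

x_0 = 5, x_1 = 8, x_2 = 2, x_3 = 5.
The sequence repeats with period 3.
So x_{69} = x_{0 + ((69-0) mod 3)} = x_0 = 5.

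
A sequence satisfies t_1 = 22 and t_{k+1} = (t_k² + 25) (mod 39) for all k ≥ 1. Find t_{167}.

Computing terms: t_1 = 22, t_2 = 2, t_3 = 29, t_4 = 8, t_5 = 11, t_6 = 29.
Since t_6 = t_3 = 29, the sequence is eventually periodic: after a pre-period of length 2 it cycles with period 3.
For k ≥ 3, t_k depends only on (k - 3) mod 3. (167 - 3) mod 3 = 2, so t_{167} = t_5 = 11.

11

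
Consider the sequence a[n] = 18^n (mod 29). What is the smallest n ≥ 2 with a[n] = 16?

8

Listing terms: a[1] = 18; a[2] = 5; a[3] = 3; a[4] = 25; a[5] = 15; a[6] = 9; a[7] = 17; a[8] = 16; a[9] = 27; a[10] = 22; a[11] = 19; a[12] = 23; a[13] = 8; a[14] = 28; a[15] = 11; a[16] = 24; a[17] = 26; a[18] = 4; a[19] = 14; a[20] = 20; a[21] = 12; a[22] = 13; a[23] = 2; a[24] = 7; a[25] = 10; a[26] = 6; a[27] = 21; a[28] = 1; a[29] = 18.
The sequence repeats with period 28.
The value 16 first appears (with n ≥ 2) at a[8].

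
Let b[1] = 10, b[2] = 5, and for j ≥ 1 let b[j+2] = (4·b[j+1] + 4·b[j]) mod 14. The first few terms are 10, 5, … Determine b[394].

Computing terms: b[1] = 10,  b[2] = 5,  b[3] = 4,  b[4] = 8,  b[5] = 6,  b[6] = 0,  b[7] = 10,  b[8] = 12,  b[9] = 4,  b[10] = 8.
Since (b[9], b[10]) = (b[3], b[4]) = (4, 8) (two consecutive terms determine the rest), the sequence is eventually periodic: after a pre-period of length 2 it cycles with period 6.
For j ≥ 3, b[j] depends only on (j - 3) mod 6. (394 - 3) mod 6 = 1, so b[394] = b[4] = 8.

8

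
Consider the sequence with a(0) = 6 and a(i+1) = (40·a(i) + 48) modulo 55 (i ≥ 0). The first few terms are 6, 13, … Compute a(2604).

23

Computing terms: a(0) = 6,  a(1) = 13,  a(2) = 18,  a(3) = 53,  a(4) = 23,  a(5) = 33,  a(6) = 48,  a(7) = 43,  a(8) = 8,  a(9) = 38,  a(10) = 28,  a(11) = 13.
Since a(11) = a(1) = 13, the sequence is eventually periodic: after a pre-period of length 1 it cycles with period 10.
For i ≥ 1, a(i) depends only on (i - 1) mod 10. (2604 - 1) mod 10 = 3, so a(2604) = a(4) = 23.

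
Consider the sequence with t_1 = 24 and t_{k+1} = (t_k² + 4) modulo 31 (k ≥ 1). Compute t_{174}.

23

Listing terms: t_1 = 24,  t_2 = 22,  t_3 = 23,  t_4 = 6,  t_5 = 9,  t_6 = 23.
Since t_6 = t_3 = 23, the sequence is eventually periodic: after a pre-period of length 2 it cycles with period 3.
For k ≥ 3, t_k depends only on (k - 3) mod 3. (174 - 3) mod 3 = 0, so t_{174} = t_3 = 23.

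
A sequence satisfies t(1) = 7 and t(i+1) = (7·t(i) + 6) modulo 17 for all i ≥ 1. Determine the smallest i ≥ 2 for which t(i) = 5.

16

Listing terms: t(1) = 7,  t(2) = 4,  t(3) = 0,  t(4) = 6,  t(5) = 14,  t(6) = 2,  t(7) = 3,  t(8) = 10,  t(9) = 8,  t(10) = 11,  t(11) = 15,  t(12) = 9,  t(13) = 1,  t(14) = 13,  t(15) = 12,  t(16) = 5,  t(17) = 7.
The sequence repeats with period 16.
The value 5 first appears (with i ≥ 2) at t(16).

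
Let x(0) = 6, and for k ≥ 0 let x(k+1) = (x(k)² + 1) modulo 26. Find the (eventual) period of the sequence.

Listing terms: x(0) = 6; x(1) = 11; x(2) = 18; x(3) = 13; x(4) = 14; x(5) = 15; x(6) = 18.
Since x(6) = x(2) = 18, the sequence is eventually periodic: after a pre-period of length 2 it cycles with period 4.

4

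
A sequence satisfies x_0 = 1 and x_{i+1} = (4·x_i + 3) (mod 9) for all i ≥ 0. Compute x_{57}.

Computing terms: x_0 = 1,  x_1 = 7,  x_2 = 4,  x_3 = 1.
Since x_3 = x_0 = 1, the sequence is periodic with period 3.
(57 - 0) mod 3 = 0, so x_{57} = x_0 = 1.

1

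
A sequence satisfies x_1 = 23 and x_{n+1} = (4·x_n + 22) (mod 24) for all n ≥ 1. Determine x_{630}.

22

x_1 = 23; x_2 = 18; x_3 = 22; x_4 = 14; x_5 = 6; x_6 = 22.
Since x_6 = x_3 = 22, the sequence is eventually periodic: after a pre-period of length 2 it cycles with period 3.
For n ≥ 3, x_n depends only on (n - 3) mod 3. (630 - 3) mod 3 = 0, so x_{630} = x_3 = 22.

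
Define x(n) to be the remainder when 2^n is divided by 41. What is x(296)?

We have x(0) = 1; x(1) = 2; x(2) = 4; x(3) = 8; x(4) = 16; x(5) = 32; x(6) = 23; x(7) = 5; x(8) = 10; x(9) = 20; x(10) = 40; x(11) = 39; x(12) = 37; x(13) = 33; x(14) = 25; x(15) = 9; x(16) = 18; x(17) = 36; x(18) = 31; x(19) = 21; x(20) = 1.
The sequence repeats with period 20.
So x(296) = x(0 + ((296-0) mod 20)) = x(16) = 18.

18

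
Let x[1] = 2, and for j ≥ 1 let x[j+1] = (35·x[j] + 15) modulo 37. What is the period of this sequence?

We have x[1] = 2; x[2] = 11; x[3] = 30; x[4] = 29; x[5] = 31; x[6] = 27; x[7] = 35; x[8] = 19; x[9] = 14; x[10] = 24; x[11] = 4; x[12] = 7; x[13] = 1; x[14] = 13; x[15] = 26; x[16] = 0; x[17] = 15; x[18] = 22; x[19] = 8; x[20] = 36; x[21] = 17; x[22] = 18; x[23] = 16; x[24] = 20; x[25] = 12; x[26] = 28; x[27] = 33; x[28] = 23; x[29] = 6; x[30] = 3; x[31] = 9; x[32] = 34; x[33] = 21; x[34] = 10; x[35] = 32; x[36] = 25; x[37] = 2.
The sequence repeats with period 36.

36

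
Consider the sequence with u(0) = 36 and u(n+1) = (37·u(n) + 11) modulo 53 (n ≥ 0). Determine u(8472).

45

We have u(0) = 36, u(1) = 18, u(2) = 41, u(3) = 44, u(4) = 49, u(5) = 22, u(6) = 30, u(7) = 8, u(8) = 42, u(9) = 28, u(10) = 40, u(11) = 7, u(12) = 5, u(13) = 37, u(14) = 2, u(15) = 32, u(16) = 29, u(17) = 24, u(18) = 51, u(19) = 43, u(20) = 12, u(21) = 31, u(22) = 45, u(23) = 33, u(24) = 13, u(25) = 15, u(26) = 36.
Since u(26) = u(0) = 36, the sequence is periodic with period 26.
So u(8472) = u(0 + ((8472-0) mod 26)) = u(22) = 45.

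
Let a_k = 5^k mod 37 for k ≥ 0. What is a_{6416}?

16

We have a_0 = 1, a_1 = 5, a_2 = 25, a_3 = 14, a_4 = 33, a_5 = 17, a_6 = 11, a_7 = 18, a_8 = 16, a_9 = 6, a_{10} = 30, a_{11} = 2, a_{12} = 10, a_{13} = 13, a_{14} = 28, a_{15} = 29, a_{16} = 34, a_{17} = 22, a_{18} = 36, a_{19} = 32, a_{20} = 12, a_{21} = 23, a_{22} = 4, a_{23} = 20, a_{24} = 26, a_{25} = 19, a_{26} = 21, a_{27} = 31, a_{28} = 7, a_{29} = 35, a_{30} = 27, a_{31} = 24, a_{32} = 9, a_{33} = 8, a_{34} = 3, a_{35} = 15, a_{36} = 1.
The sequence repeats with period 36.
(6416 - 0) mod 36 = 8, so a_{6416} = a_8 = 16.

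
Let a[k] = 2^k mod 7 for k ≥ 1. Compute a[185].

a[1] = 2,  a[2] = 4,  a[3] = 1,  a[4] = 2.
The sequence repeats with period 3.
So a[185] = a[1 + ((185-1) mod 3)] = a[2] = 4.

4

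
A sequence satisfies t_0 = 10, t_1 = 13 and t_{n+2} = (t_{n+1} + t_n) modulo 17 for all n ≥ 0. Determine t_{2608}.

Listing terms: t_0 = 10,  t_1 = 13,  t_2 = 6,  t_3 = 2,  t_4 = 8,  t_5 = 10,  t_6 = 1,  t_7 = 11,  t_8 = 12,  t_9 = 6,  t_{10} = 1,  t_{11} = 7,  t_{12} = 8,  t_{13} = 15,  t_{14} = 6,  t_{15} = 4,  t_{16} = 10,  t_{17} = 14,  t_{18} = 7,  t_{19} = 4,  t_{20} = 11,  t_{21} = 15,  t_{22} = 9,  t_{23} = 7,  t_{24} = 16,  t_{25} = 6,  t_{26} = 5,  t_{27} = 11,  t_{28} = 16,  t_{29} = 10,  t_{30} = 9,  t_{31} = 2,  t_{32} = 11,  t_{33} = 13,  t_{34} = 7,  t_{35} = 3,  t_{36} = 10,  t_{37} = 13.
The sequence repeats with period 36.
So t_{2608} = t_{0 + ((2608-0) mod 36)} = t_{16} = 10.

10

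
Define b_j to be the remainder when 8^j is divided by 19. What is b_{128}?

We have b_0 = 1,  b_1 = 8,  b_2 = 7,  b_3 = 18,  b_4 = 11,  b_5 = 12,  b_6 = 1.
Since b_6 = b_0 = 1, the sequence is periodic with period 6.
(128 - 0) mod 6 = 2, so b_{128} = b_2 = 7.

7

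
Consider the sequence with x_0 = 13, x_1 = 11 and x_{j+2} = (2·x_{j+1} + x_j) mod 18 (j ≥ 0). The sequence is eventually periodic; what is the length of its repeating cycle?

x_0 = 13,  x_1 = 11,  x_2 = 17,  x_3 = 9,  x_4 = 17,  x_5 = 7,  x_6 = 13,  x_7 = 15,  x_8 = 7,  x_9 = 11,  x_{10} = 11,  x_{11} = 15,  x_{12} = 5,  x_{13} = 7,  x_{14} = 1,  x_{15} = 9,  x_{16} = 1,  x_{17} = 11,  x_{18} = 5,  x_{19} = 3,  x_{20} = 11,  x_{21} = 7,  x_{22} = 7,  x_{23} = 3,  x_{24} = 13,  x_{25} = 11.
The sequence repeats with period 24.

24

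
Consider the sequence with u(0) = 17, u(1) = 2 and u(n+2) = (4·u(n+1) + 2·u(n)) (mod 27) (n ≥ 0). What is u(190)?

25

Listing terms: u(0) = 17, u(1) = 2, u(2) = 15, u(3) = 10, u(4) = 16, u(5) = 3, u(6) = 17, u(7) = 20, u(8) = 6, u(9) = 10, u(10) = 25, u(11) = 12, u(12) = 17, u(13) = 11, u(14) = 24, u(15) = 10, u(16) = 7, u(17) = 21, u(18) = 17, u(19) = 2.
The sequence repeats with period 18.
So u(190) = u(0 + ((190-0) mod 18)) = u(10) = 25.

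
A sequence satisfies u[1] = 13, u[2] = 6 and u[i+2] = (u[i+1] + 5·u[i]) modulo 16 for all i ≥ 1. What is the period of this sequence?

24

Listing terms: u[1] = 13; u[2] = 6; u[3] = 7; u[4] = 5; u[5] = 8; u[6] = 1; u[7] = 9; u[8] = 14; u[9] = 11; u[10] = 1; u[11] = 8; u[12] = 13; u[13] = 5; u[14] = 6; u[15] = 15; u[16] = 13; u[17] = 8; u[18] = 9; u[19] = 1; u[20] = 14; u[21] = 3; u[22] = 9; u[23] = 8; u[24] = 5; u[25] = 13; u[26] = 6.
The sequence repeats with period 24.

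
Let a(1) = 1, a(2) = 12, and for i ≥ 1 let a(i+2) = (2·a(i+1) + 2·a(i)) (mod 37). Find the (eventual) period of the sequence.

36

a(1) = 1; a(2) = 12; a(3) = 26; a(4) = 2; a(5) = 19; a(6) = 5; a(7) = 11; a(8) = 32; a(9) = 12; a(10) = 14; a(11) = 15; a(12) = 21; a(13) = 35; a(14) = 1; a(15) = 35; a(16) = 35; a(17) = 29; a(18) = 17; a(19) = 18; a(20) = 33; a(21) = 28; a(22) = 11; a(23) = 4; a(24) = 30; a(25) = 31; a(26) = 11; a(27) = 10; a(28) = 5; a(29) = 30; a(30) = 33; a(31) = 15; a(32) = 22; a(33) = 0; a(34) = 7; a(35) = 14; a(36) = 5; a(37) = 1; a(38) = 12.
The sequence repeats with period 36.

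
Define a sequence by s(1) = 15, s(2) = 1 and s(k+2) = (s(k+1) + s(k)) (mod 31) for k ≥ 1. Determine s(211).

s(1) = 15, s(2) = 1, s(3) = 16, s(4) = 17, s(5) = 2, s(6) = 19, s(7) = 21, s(8) = 9, s(9) = 30, s(10) = 8, s(11) = 7, s(12) = 15, s(13) = 22, s(14) = 6, s(15) = 28, s(16) = 3, s(17) = 0, s(18) = 3, s(19) = 3, s(20) = 6, s(21) = 9, s(22) = 15, s(23) = 24, s(24) = 8, s(25) = 1, s(26) = 9, s(27) = 10, s(28) = 19, s(29) = 29, s(30) = 17, s(31) = 15, s(32) = 1.
Since (s(31), s(32)) = (s(1), s(2)) = (15, 1) (two consecutive terms determine the rest), the sequence is periodic with period 30.
So s(211) = s(1 + ((211-1) mod 30)) = s(1) = 15.

15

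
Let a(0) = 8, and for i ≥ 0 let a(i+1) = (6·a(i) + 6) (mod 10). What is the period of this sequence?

We have a(0) = 8; a(1) = 4; a(2) = 0; a(3) = 6; a(4) = 2; a(5) = 8.
The sequence repeats with period 5.

5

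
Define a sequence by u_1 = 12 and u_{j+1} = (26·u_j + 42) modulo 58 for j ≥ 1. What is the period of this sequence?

28

Listing terms: u_1 = 12, u_2 = 6, u_3 = 24, u_4 = 28, u_5 = 16, u_6 = 52, u_7 = 2, u_8 = 36, u_9 = 50, u_{10} = 8, u_{11} = 18, u_{12} = 46, u_{13} = 20, u_{14} = 40, u_{15} = 38, u_{16} = 44, u_{17} = 26, u_{18} = 22, u_{19} = 34, u_{20} = 56, u_{21} = 48, u_{22} = 14, u_{23} = 0, u_{24} = 42, u_{25} = 32, u_{26} = 4, u_{27} = 30, u_{28} = 10, u_{29} = 12.
The sequence repeats with period 28.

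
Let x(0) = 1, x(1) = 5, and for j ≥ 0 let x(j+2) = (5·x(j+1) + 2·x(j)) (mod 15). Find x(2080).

11

Computing terms: x(0) = 1, x(1) = 5, x(2) = 12, x(3) = 10, x(4) = 14, x(5) = 0, x(6) = 13, x(7) = 5, x(8) = 6, x(9) = 10, x(10) = 2, x(11) = 0, x(12) = 4, x(13) = 5, x(14) = 3, x(15) = 10, x(16) = 11, x(17) = 0, x(18) = 7, x(19) = 5, x(20) = 9, x(21) = 10, x(22) = 8, x(23) = 0, x(24) = 1, x(25) = 5.
The sequence repeats with period 24.
So x(2080) = x(0 + ((2080-0) mod 24)) = x(16) = 11.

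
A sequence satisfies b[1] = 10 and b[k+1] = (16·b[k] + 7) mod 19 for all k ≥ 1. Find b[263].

15

b[1] = 10; b[2] = 15; b[3] = 0; b[4] = 7; b[5] = 5; b[6] = 11; b[7] = 12; b[8] = 9; b[9] = 18; b[10] = 10.
Since b[10] = b[1] = 10, the sequence is periodic with period 9.
So b[263] = b[1 + ((263-1) mod 9)] = b[2] = 15.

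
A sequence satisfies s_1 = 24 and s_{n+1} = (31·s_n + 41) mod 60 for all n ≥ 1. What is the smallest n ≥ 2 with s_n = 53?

Listing terms: s_1 = 24; s_2 = 5; s_3 = 16; s_4 = 57; s_5 = 8; s_6 = 49; s_7 = 0; s_8 = 41; s_9 = 52; s_{10} = 33; s_{11} = 44; s_{12} = 25; s_{13} = 36; s_{14} = 17; s_{15} = 28; s_{16} = 9; s_{17} = 20; s_{18} = 1; s_{19} = 12; s_{20} = 53; s_{21} = 4; s_{22} = 45; s_{23} = 56; s_{24} = 37; s_{25} = 48; s_{26} = 29; s_{27} = 40; s_{28} = 21; s_{29} = 32; s_{30} = 13; s_{31} = 24.
Since s_{31} = s_1 = 24, the sequence is periodic with period 30.
The value 53 first appears (with n ≥ 2) at s_{20}.

20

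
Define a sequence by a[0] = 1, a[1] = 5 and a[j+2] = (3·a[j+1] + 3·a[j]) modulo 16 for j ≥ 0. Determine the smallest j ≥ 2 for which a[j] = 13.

9

a[0] = 1,  a[1] = 5,  a[2] = 2,  a[3] = 5,  a[4] = 5,  a[5] = 14,  a[6] = 9,  a[7] = 5,  a[8] = 10,  a[9] = 13,  a[10] = 5,  a[11] = 6,  a[12] = 1,  a[13] = 5.
Since (a[12], a[13]) = (a[0], a[1]) = (1, 5) (two consecutive terms determine the rest), the sequence is periodic with period 12.
The value 13 first appears (with j ≥ 2) at a[9].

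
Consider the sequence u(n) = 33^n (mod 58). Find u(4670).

25

Computing terms: u(0) = 1,  u(1) = 33,  u(2) = 45,  u(3) = 35,  u(4) = 53,  u(5) = 9,  u(6) = 7,  u(7) = 57,  u(8) = 25,  u(9) = 13,  u(10) = 23,  u(11) = 5,  u(12) = 49,  u(13) = 51,  u(14) = 1.
Since u(14) = u(0) = 1, the sequence is periodic with period 14.
So u(4670) = u(0 + ((4670-0) mod 14)) = u(8) = 25.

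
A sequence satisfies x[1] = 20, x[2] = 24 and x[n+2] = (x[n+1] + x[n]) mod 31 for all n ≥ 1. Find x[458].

Computing terms: x[1] = 20; x[2] = 24; x[3] = 13; x[4] = 6; x[5] = 19; x[6] = 25; x[7] = 13; x[8] = 7; x[9] = 20; x[10] = 27; x[11] = 16; x[12] = 12; x[13] = 28; x[14] = 9; x[15] = 6; x[16] = 15; x[17] = 21; x[18] = 5; x[19] = 26; x[20] = 0; x[21] = 26; x[22] = 26; x[23] = 21; x[24] = 16; x[25] = 6; x[26] = 22; x[27] = 28; x[28] = 19; x[29] = 16; x[30] = 4; x[31] = 20; x[32] = 24.
Since (x[31], x[32]) = (x[1], x[2]) = (20, 24) (two consecutive terms determine the rest), the sequence is periodic with period 30.
So x[458] = x[1 + ((458-1) mod 30)] = x[8] = 7.

7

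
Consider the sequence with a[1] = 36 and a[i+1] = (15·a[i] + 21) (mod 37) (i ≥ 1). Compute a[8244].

a[1] = 36, a[2] = 6, a[3] = 0, a[4] = 21, a[5] = 3, a[6] = 29, a[7] = 12, a[8] = 16, a[9] = 2, a[10] = 14, a[11] = 9, a[12] = 8, a[13] = 30, a[14] = 27, a[15] = 19, a[16] = 10, a[17] = 23, a[18] = 33, a[19] = 35, a[20] = 28, a[21] = 34, a[22] = 13, a[23] = 31, a[24] = 5, a[25] = 22, a[26] = 18, a[27] = 32, a[28] = 20, a[29] = 25, a[30] = 26, a[31] = 4, a[32] = 7, a[33] = 15, a[34] = 24, a[35] = 11, a[36] = 1, a[37] = 36.
The sequence repeats with period 36.
(8244 - 1) mod 36 = 35, so a[8244] = a[36] = 1.

1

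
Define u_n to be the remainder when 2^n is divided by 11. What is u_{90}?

Listing terms: u_1 = 2; u_2 = 4; u_3 = 8; u_4 = 5; u_5 = 10; u_6 = 9; u_7 = 7; u_8 = 3; u_9 = 6; u_{10} = 1; u_{11} = 2.
Since u_{11} = u_1 = 2, the sequence is periodic with period 10.
(90 - 1) mod 10 = 9, so u_{90} = u_{10} = 1.

1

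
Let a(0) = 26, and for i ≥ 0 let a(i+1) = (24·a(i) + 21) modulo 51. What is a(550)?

Computing terms: a(0) = 26,  a(1) = 33,  a(2) = 48,  a(3) = 0,  a(4) = 21,  a(5) = 15,  a(6) = 24,  a(7) = 36,  a(8) = 18,  a(9) = 45,  a(10) = 30,  a(11) = 27,  a(12) = 6,  a(13) = 12,  a(14) = 3,  a(15) = 42,  a(16) = 9,  a(17) = 33.
Since a(17) = a(1) = 33, the sequence is eventually periodic: after a pre-period of length 1 it cycles with period 16.
For i ≥ 1, a(i) depends only on (i - 1) mod 16. (550 - 1) mod 16 = 5, so a(550) = a(6) = 24.

24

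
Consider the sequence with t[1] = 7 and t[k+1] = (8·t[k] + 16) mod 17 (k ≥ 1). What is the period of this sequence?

We have t[1] = 7, t[2] = 4, t[3] = 14, t[4] = 9, t[5] = 3, t[6] = 6, t[7] = 13, t[8] = 1, t[9] = 7.
Since t[9] = t[1] = 7, the sequence is periodic with period 8.

8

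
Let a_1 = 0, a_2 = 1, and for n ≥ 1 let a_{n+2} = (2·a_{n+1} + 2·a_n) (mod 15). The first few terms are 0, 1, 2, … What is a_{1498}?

We have a_1 = 0; a_2 = 1; a_3 = 2; a_4 = 6; a_5 = 1; a_6 = 14; a_7 = 0; a_8 = 13; a_9 = 11; a_{10} = 3; a_{11} = 13; a_{12} = 2; a_{13} = 0; a_{14} = 4; a_{15} = 8; a_{16} = 9; a_{17} = 4; a_{18} = 11; a_{19} = 0; a_{20} = 7; a_{21} = 14; a_{22} = 12; a_{23} = 7; a_{24} = 8; a_{25} = 0; a_{26} = 1.
Since (a_{25}, a_{26}) = (a_1, a_2) = (0, 1) (two consecutive terms determine the rest), the sequence is periodic with period 24.
(1498 - 1) mod 24 = 9, so a_{1498} = a_{10} = 3.

3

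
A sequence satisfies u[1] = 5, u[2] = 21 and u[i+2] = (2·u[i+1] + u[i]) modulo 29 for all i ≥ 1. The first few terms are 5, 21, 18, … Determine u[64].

u[1] = 5,  u[2] = 21,  u[3] = 18,  u[4] = 28,  u[5] = 16,  u[6] = 2,  u[7] = 20,  u[8] = 13,  u[9] = 17,  u[10] = 18,  u[11] = 24,  u[12] = 8,  u[13] = 11,  u[14] = 1,  u[15] = 13,  u[16] = 27,  u[17] = 9,  u[18] = 16,  u[19] = 12,  u[20] = 11,  u[21] = 5,  u[22] = 21.
Since (u[21], u[22]) = (u[1], u[2]) = (5, 21) (two consecutive terms determine the rest), the sequence is periodic with period 20.
(64 - 1) mod 20 = 3, so u[64] = u[4] = 28.

28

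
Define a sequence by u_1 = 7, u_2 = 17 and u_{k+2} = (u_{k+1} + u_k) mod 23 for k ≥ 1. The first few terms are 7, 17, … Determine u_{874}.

12

We have u_1 = 7, u_2 = 17, u_3 = 1, u_4 = 18, u_5 = 19, u_6 = 14, u_7 = 10, u_8 = 1, u_9 = 11, u_{10} = 12, u_{11} = 0, u_{12} = 12, u_{13} = 12, u_{14} = 1, u_{15} = 13, u_{16} = 14, u_{17} = 4, u_{18} = 18, u_{19} = 22, u_{20} = 17, u_{21} = 16, u_{22} = 10, u_{23} = 3, u_{24} = 13, u_{25} = 16, u_{26} = 6, u_{27} = 22, u_{28} = 5, u_{29} = 4, u_{30} = 9, u_{31} = 13, u_{32} = 22, u_{33} = 12, u_{34} = 11, u_{35} = 0, u_{36} = 11, u_{37} = 11, u_{38} = 22, u_{39} = 10, u_{40} = 9, u_{41} = 19, u_{42} = 5, u_{43} = 1, u_{44} = 6, u_{45} = 7, u_{46} = 13, u_{47} = 20, u_{48} = 10, u_{49} = 7, u_{50} = 17.
The sequence repeats with period 48.
So u_{874} = u_{1 + ((874-1) mod 48)} = u_{10} = 12.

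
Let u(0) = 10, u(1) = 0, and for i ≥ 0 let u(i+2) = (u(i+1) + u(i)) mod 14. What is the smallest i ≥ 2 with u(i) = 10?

u(0) = 10,  u(1) = 0,  u(2) = 10,  u(3) = 10,  u(4) = 6,  u(5) = 2,  u(6) = 8,  u(7) = 10,  u(8) = 4,  u(9) = 0,  u(10) = 4,  u(11) = 4,  u(12) = 8,  u(13) = 12,  u(14) = 6,  u(15) = 4,  u(16) = 10,  u(17) = 0.
Since (u(16), u(17)) = (u(0), u(1)) = (10, 0) (two consecutive terms determine the rest), the sequence is periodic with period 16.
The value 10 first appears (with i ≥ 2) at u(2).

2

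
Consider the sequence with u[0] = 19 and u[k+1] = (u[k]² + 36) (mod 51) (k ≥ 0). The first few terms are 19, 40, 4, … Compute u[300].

37

We have u[0] = 19,  u[1] = 40,  u[2] = 4,  u[3] = 1,  u[4] = 37,  u[5] = 28,  u[6] = 4.
Since u[6] = u[2] = 4, the sequence is eventually periodic: after a pre-period of length 2 it cycles with period 4.
For k ≥ 2, u[k] depends only on (k - 2) mod 4. (300 - 2) mod 4 = 2, so u[300] = u[4] = 37.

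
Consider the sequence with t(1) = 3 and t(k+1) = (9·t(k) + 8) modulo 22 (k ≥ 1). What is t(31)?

We have t(1) = 3, t(2) = 13, t(3) = 15, t(4) = 11, t(5) = 19, t(6) = 3.
Since t(6) = t(1) = 3, the sequence is periodic with period 5.
So t(31) = t(1 + ((31-1) mod 5)) = t(1) = 3.

3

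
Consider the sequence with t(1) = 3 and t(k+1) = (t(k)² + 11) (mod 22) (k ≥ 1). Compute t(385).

3

t(1) = 3,  t(2) = 20,  t(3) = 15,  t(4) = 16,  t(5) = 3.
The sequence repeats with period 4.
(385 - 1) mod 4 = 0, so t(385) = t(1) = 3.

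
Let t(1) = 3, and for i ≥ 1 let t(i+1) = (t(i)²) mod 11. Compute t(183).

Listing terms: t(1) = 3,  t(2) = 9,  t(3) = 4,  t(4) = 5,  t(5) = 3.
Since t(5) = t(1) = 3, the sequence is periodic with period 4.
(183 - 1) mod 4 = 2, so t(183) = t(3) = 4.

4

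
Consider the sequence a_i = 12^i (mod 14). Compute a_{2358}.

Listing terms: a_0 = 1, a_1 = 12, a_2 = 4, a_3 = 6, a_4 = 2, a_5 = 10, a_6 = 8, a_7 = 12.
Since a_7 = a_1 = 12, the sequence is eventually periodic: after a pre-period of length 1 it cycles with period 6.
For i ≥ 1, a_i depends only on (i - 1) mod 6. (2358 - 1) mod 6 = 5, so a_{2358} = a_6 = 8.

8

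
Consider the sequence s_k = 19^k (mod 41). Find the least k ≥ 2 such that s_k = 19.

s_1 = 19, s_2 = 33, s_3 = 12, s_4 = 23, s_5 = 27, s_6 = 21, s_7 = 30, s_8 = 37, s_9 = 6, s_{10} = 32, s_{11} = 34, s_{12} = 31, s_{13} = 15, s_{14} = 39, s_{15} = 3, s_{16} = 16, s_{17} = 17, s_{18} = 36, s_{19} = 28, s_{20} = 40, s_{21} = 22, s_{22} = 8, s_{23} = 29, s_{24} = 18, s_{25} = 14, s_{26} = 20, s_{27} = 11, s_{28} = 4, s_{29} = 35, s_{30} = 9, s_{31} = 7, s_{32} = 10, s_{33} = 26, s_{34} = 2, s_{35} = 38, s_{36} = 25, s_{37} = 24, s_{38} = 5, s_{39} = 13, s_{40} = 1, s_{41} = 19.
Since s_{41} = s_1 = 19, the sequence is periodic with period 40.
The value 19 next appears (with k ≥ 2) at s_{41}.

41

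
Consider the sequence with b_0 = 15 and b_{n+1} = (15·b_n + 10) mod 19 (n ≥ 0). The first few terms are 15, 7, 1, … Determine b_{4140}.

15

We have b_0 = 15, b_1 = 7, b_2 = 1, b_3 = 6, b_4 = 5, b_5 = 9, b_6 = 12, b_7 = 0, b_8 = 10, b_9 = 8, b_{10} = 16, b_{11} = 3, b_{12} = 17, b_{13} = 18, b_{14} = 14, b_{15} = 11, b_{16} = 4, b_{17} = 13, b_{18} = 15.
The sequence repeats with period 18.
So b_{4140} = b_{0 + ((4140-0) mod 18)} = b_0 = 15.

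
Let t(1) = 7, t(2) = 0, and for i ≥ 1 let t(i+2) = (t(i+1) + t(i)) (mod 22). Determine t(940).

15

t(1) = 7; t(2) = 0; t(3) = 7; t(4) = 7; t(5) = 14; t(6) = 21; t(7) = 13; t(8) = 12; t(9) = 3; t(10) = 15; t(11) = 18; t(12) = 11; t(13) = 7; t(14) = 18; t(15) = 3; t(16) = 21; t(17) = 2; t(18) = 1; t(19) = 3; t(20) = 4; t(21) = 7; t(22) = 11; t(23) = 18; t(24) = 7; t(25) = 3; t(26) = 10; t(27) = 13; t(28) = 1; t(29) = 14; t(30) = 15; t(31) = 7; t(32) = 0.
Since (t(31), t(32)) = (t(1), t(2)) = (7, 0) (two consecutive terms determine the rest), the sequence is periodic with period 30.
So t(940) = t(1 + ((940-1) mod 30)) = t(10) = 15.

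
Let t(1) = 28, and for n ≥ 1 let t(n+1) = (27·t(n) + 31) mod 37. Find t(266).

10

t(1) = 28,  t(2) = 10,  t(3) = 5,  t(4) = 18,  t(5) = 36,  t(6) = 4,  t(7) = 28.
Since t(7) = t(1) = 28, the sequence is periodic with period 6.
(266 - 1) mod 6 = 1, so t(266) = t(2) = 10.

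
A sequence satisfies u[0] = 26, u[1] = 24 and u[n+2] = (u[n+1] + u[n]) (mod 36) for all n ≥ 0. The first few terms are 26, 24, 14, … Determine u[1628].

22

Listing terms: u[0] = 26; u[1] = 24; u[2] = 14; u[3] = 2; u[4] = 16; u[5] = 18; u[6] = 34; u[7] = 16; u[8] = 14; u[9] = 30; u[10] = 8; u[11] = 2; u[12] = 10; u[13] = 12; u[14] = 22; u[15] = 34; u[16] = 20; u[17] = 18; u[18] = 2; u[19] = 20; u[20] = 22; u[21] = 6; u[22] = 28; u[23] = 34; u[24] = 26; u[25] = 24.
Since (u[24], u[25]) = (u[0], u[1]) = (26, 24) (two consecutive terms determine the rest), the sequence is periodic with period 24.
(1628 - 0) mod 24 = 20, so u[1628] = u[20] = 22.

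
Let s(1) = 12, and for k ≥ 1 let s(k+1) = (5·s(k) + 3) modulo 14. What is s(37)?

We have s(1) = 12; s(2) = 7; s(3) = 10; s(4) = 11; s(5) = 2; s(6) = 13; s(7) = 12.
The sequence repeats with period 6.
So s(37) = s(1 + ((37-1) mod 6)) = s(1) = 12.

12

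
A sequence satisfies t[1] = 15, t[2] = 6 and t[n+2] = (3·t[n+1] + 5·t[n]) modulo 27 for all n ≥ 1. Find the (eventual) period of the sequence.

12

t[1] = 15, t[2] = 6, t[3] = 12, t[4] = 12, t[5] = 15, t[6] = 24, t[7] = 12, t[8] = 21, t[9] = 15, t[10] = 15, t[11] = 12, t[12] = 3, t[13] = 15, t[14] = 6.
Since (t[13], t[14]) = (t[1], t[2]) = (15, 6) (two consecutive terms determine the rest), the sequence is periodic with period 12.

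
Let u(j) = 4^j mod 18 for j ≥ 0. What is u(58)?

4

We have u(0) = 1; u(1) = 4; u(2) = 16; u(3) = 10; u(4) = 4.
Since u(4) = u(1) = 4, the sequence is eventually periodic: after a pre-period of length 1 it cycles with period 3.
For j ≥ 1, u(j) depends only on (j - 1) mod 3. (58 - 1) mod 3 = 0, so u(58) = u(1) = 4.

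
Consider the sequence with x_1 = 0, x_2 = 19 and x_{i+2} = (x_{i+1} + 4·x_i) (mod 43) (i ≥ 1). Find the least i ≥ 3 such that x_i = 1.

23

Listing terms: x_1 = 0, x_2 = 19, x_3 = 19, x_4 = 9, x_5 = 42, x_6 = 35, x_7 = 31, x_8 = 42, x_9 = 37, x_{10} = 33, x_{11} = 9, x_{12} = 12, x_{13} = 5, x_{14} = 10, x_{15} = 30, x_{16} = 27, x_{17} = 18, x_{18} = 40, x_{19} = 26, x_{20} = 14, x_{21} = 32, x_{22} = 2, x_{23} = 1, x_{24} = 9, x_{25} = 13, x_{26} = 6, x_{27} = 15, x_{28} = 39, x_{29} = 13, x_{30} = 40, x_{31} = 6, x_{32} = 37, x_{33} = 18, x_{34} = 37, x_{35} = 23, x_{36} = 42, x_{37} = 5, x_{38} = 1, x_{39} = 21, x_{40} = 25, x_{41} = 23, x_{42} = 37, x_{43} = 0, x_{44} = 19.
Since (x_{43}, x_{44}) = (x_1, x_2) = (0, 19) (two consecutive terms determine the rest), the sequence is periodic with period 42.
The value 1 first appears (with i ≥ 3) at x_{23}.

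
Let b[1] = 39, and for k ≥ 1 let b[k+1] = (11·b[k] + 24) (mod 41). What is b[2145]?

b[1] = 39, b[2] = 2, b[3] = 5, b[4] = 38, b[5] = 32, b[6] = 7, b[7] = 19, b[8] = 28, b[9] = 4, b[10] = 27, b[11] = 34, b[12] = 29, b[13] = 15, b[14] = 25, b[15] = 12, b[16] = 33, b[17] = 18, b[18] = 17, b[19] = 6, b[20] = 8, b[21] = 30, b[22] = 26, b[23] = 23, b[24] = 31, b[25] = 37, b[26] = 21, b[27] = 9, b[28] = 0, b[29] = 24, b[30] = 1, b[31] = 35, b[32] = 40, b[33] = 13, b[34] = 3, b[35] = 16, b[36] = 36, b[37] = 10, b[38] = 11, b[39] = 22, b[40] = 20, b[41] = 39.
The sequence repeats with period 40.
(2145 - 1) mod 40 = 24, so b[2145] = b[25] = 37.

37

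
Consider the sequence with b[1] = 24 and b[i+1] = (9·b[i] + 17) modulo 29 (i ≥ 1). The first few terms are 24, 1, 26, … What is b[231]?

28

Listing terms: b[1] = 24, b[2] = 1, b[3] = 26, b[4] = 19, b[5] = 14, b[6] = 27, b[7] = 28, b[8] = 8, b[9] = 2, b[10] = 6, b[11] = 13, b[12] = 18, b[13] = 5, b[14] = 4, b[15] = 24.
Since b[15] = b[1] = 24, the sequence is periodic with period 14.
(231 - 1) mod 14 = 6, so b[231] = b[7] = 28.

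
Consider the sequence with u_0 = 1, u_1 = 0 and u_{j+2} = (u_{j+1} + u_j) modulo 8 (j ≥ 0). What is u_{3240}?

Listing terms: u_0 = 1, u_1 = 0, u_2 = 1, u_3 = 1, u_4 = 2, u_5 = 3, u_6 = 5, u_7 = 0, u_8 = 5, u_9 = 5, u_{10} = 2, u_{11} = 7, u_{12} = 1, u_{13} = 0.
The sequence repeats with period 12.
(3240 - 0) mod 12 = 0, so u_{3240} = u_0 = 1.

1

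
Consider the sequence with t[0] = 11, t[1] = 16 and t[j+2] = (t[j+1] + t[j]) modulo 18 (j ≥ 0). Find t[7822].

We have t[0] = 11; t[1] = 16; t[2] = 9; t[3] = 7; t[4] = 16; t[5] = 5; t[6] = 3; t[7] = 8; t[8] = 11; t[9] = 1; t[10] = 12; t[11] = 13; t[12] = 7; t[13] = 2; t[14] = 9; t[15] = 11; t[16] = 2; t[17] = 13; t[18] = 15; t[19] = 10; t[20] = 7; t[21] = 17; t[22] = 6; t[23] = 5; t[24] = 11; t[25] = 16.
Since (t[24], t[25]) = (t[0], t[1]) = (11, 16) (two consecutive terms determine the rest), the sequence is periodic with period 24.
(7822 - 0) mod 24 = 22, so t[7822] = t[22] = 6.

6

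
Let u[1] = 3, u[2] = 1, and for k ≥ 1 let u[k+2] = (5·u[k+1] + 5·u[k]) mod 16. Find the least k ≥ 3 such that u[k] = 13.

We have u[1] = 3; u[2] = 1; u[3] = 4; u[4] = 9; u[5] = 1; u[6] = 2; u[7] = 15; u[8] = 5; u[9] = 4; u[10] = 13; u[11] = 5; u[12] = 10; u[13] = 11; u[14] = 9; u[15] = 4; u[16] = 1; u[17] = 9; u[18] = 2; u[19] = 7; u[20] = 13; u[21] = 4; u[22] = 5; u[23] = 13; u[24] = 10; u[25] = 3; u[26] = 1.
Since (u[25], u[26]) = (u[1], u[2]) = (3, 1) (two consecutive terms determine the rest), the sequence is periodic with period 24.
The value 13 first appears (with k ≥ 3) at u[10].

10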